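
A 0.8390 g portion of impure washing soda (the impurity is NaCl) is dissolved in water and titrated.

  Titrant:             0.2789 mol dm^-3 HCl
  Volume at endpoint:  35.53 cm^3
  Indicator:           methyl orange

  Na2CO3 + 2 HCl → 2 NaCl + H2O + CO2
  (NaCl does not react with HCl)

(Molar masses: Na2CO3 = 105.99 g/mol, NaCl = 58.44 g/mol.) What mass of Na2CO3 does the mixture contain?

n(HCl) = 0.03553 × 0.2789 = 9.909 × 10^-3 mol
Let x = n(Na2CO3), y = n(NaCl).
Titrant: 2x = 9.909 × 10^-3;  mass: 105.99x + 58.44y = 0.8390
Solving, x = 4.955 × 10^-3 mol, y = 5.371 × 10^-3 mol
mass of Na2CO3 = 4.955 × 10^-3 × 105.99 = 0.5251 g

0.5251 g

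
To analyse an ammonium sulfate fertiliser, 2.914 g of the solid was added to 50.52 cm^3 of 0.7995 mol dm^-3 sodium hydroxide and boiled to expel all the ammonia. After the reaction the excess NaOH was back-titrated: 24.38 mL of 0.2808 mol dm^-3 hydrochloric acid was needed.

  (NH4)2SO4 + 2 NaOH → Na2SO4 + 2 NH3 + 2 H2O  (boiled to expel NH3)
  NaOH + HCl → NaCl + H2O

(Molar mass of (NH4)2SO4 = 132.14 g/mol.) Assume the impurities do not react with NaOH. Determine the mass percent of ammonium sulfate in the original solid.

n(NaOH) added = 0.05052 × 0.7995 = 0.04039 mol
n(HCl) used in back-titration = 0.02438 × 0.2808 = 6.846 × 10^-3 mol
n(NaOH) left over = 6.846 × 10^-3 mol (1:1 ratio)
n(NaOH) consumed by analyte = 0.04039 − 6.846 × 10^-3 = 0.03354 mol
From the 1:2 ratio, n((NH4)2SO4) = 1/2 × 0.03354 = 0.01677 mol
mass of (NH4)2SO4 = 0.01677 × 132.14 = 2.216 g
% (NH4)2SO4 = 2.216 / 2.914 × 100 = 76.06 %

76.06 %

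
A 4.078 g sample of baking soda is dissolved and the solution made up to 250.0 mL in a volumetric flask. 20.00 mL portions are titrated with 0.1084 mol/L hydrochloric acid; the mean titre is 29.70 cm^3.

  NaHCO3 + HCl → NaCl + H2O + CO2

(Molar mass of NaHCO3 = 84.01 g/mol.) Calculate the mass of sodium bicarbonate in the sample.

3.381 g

n(HCl) per titration = 0.02970 × 0.1084 = 3.219 × 10^-3 mol
n(NaHCO3) in each aliquot = 3.219 × 10^-3 mol (1:1 ratio)
n(NaHCO3) in the whole flask = 3.219 × 10^-3 × 250.0/20.00 = 0.04024 mol
mass of NaHCO3 = 0.04024 × 84.01 = 3.381 g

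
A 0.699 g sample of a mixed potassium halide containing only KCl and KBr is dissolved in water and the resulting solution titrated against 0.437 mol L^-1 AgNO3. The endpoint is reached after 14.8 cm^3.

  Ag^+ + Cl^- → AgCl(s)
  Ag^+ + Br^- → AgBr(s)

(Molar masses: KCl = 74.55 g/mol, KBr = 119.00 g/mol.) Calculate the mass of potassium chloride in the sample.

n(AgNO3) = 0.0148 × 0.437 = 6.47 × 10^-3 mol
Let x = n(KCl), y = n(KBr).
Titrant: 1x + 1y = 6.47 × 10^-3;  mass: 74.55x + 119.00y = 0.699
Solving, x = 1.59 × 10^-3 mol, y = 4.88 × 10^-3 mol
mass of KCl = 1.59 × 10^-3 × 74.55 = 0.118 g

0.118 g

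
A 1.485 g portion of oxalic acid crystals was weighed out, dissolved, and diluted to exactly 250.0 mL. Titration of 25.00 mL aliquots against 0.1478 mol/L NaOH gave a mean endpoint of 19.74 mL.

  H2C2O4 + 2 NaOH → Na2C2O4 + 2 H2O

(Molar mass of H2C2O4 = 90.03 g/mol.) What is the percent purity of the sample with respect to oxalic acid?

n(NaOH) per titration = 0.01974 × 0.1478 = 2.918 × 10^-3 mol
From the 1:2 ratio, n(H2C2O4) in each aliquot = 1/2 × 2.918 × 10^-3 = 1.459 × 10^-3 mol
n(H2C2O4) in the whole flask = 1.459 × 10^-3 × 250.0/25.00 = 0.01459 mol
mass of H2C2O4 = 0.01459 × 90.03 = 1.313 g
% H2C2O4 = 1.313 / 1.485 × 100 = 88.44 %

88.44 %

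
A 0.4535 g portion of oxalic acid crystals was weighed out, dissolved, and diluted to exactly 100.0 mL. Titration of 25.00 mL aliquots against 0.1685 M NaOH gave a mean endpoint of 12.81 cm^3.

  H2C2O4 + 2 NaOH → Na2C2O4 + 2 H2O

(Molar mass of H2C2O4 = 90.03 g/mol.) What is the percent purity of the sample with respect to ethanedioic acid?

n(NaOH) per titration = 0.01281 × 0.1685 = 2.158 × 10^-3 mol
From the 1:2 ratio, n(H2C2O4) in each aliquot = 1/2 × 2.158 × 10^-3 = 1.079 × 10^-3 mol
n(H2C2O4) in the whole flask = 1.079 × 10^-3 × 100.0/25.00 = 4.317 × 10^-3 mol
mass of H2C2O4 = 4.317 × 10^-3 × 90.03 = 0.3887 g
% H2C2O4 = 0.3887 / 0.4535 × 100 = 85.70 %

85.70 %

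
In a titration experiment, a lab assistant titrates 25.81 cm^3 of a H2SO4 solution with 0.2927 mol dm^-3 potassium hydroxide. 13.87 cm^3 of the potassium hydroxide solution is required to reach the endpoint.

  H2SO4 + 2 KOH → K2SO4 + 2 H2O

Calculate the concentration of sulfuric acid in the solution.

n(KOH) = 0.01387 L × 0.2927 mol/L = 4.060 × 10^-3 mol
From the 1:2 mole ratio, n(H2SO4) = 1/2 × 4.060 × 10^-3 = 2.030 × 10^-3 mol
[H2SO4] = 2.030 × 10^-3 mol / 0.02581 L = 0.07865 mol/L

0.07865 mol/L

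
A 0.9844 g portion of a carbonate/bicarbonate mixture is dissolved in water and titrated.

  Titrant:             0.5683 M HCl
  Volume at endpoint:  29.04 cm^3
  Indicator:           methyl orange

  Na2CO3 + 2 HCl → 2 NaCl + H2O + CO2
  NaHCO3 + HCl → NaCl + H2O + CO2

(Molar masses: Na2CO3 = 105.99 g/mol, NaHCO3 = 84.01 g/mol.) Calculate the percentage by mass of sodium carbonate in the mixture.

69.79 %

n(HCl) = 0.02904 × 0.5683 = 0.01650 mol
Let x = n(Na2CO3), y = n(NaHCO3).
Titrant: 2x + 1y = 0.01650;  mass: 105.99x + 84.01y = 0.9844
Solving, x = 6.482 × 10^-3 mol, y = 3.540 × 10^-3 mol
mass of Na2CO3 = 6.482 × 10^-3 × 105.99 = 0.6870 g
% Na2CO3 = 0.6870 / 0.9844 × 100 = 69.79 %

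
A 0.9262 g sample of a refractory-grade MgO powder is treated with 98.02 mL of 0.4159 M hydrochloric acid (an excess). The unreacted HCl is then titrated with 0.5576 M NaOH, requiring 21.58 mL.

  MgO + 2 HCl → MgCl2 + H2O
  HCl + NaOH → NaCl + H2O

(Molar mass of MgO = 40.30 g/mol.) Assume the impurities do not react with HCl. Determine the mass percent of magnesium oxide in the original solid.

62.51 %

n(HCl) added = 0.09802 × 0.4159 = 0.04077 mol
n(NaOH) used in back-titration = 0.02158 × 0.5576 = 0.01203 mol
n(HCl) left over = 0.01203 mol (1:1 ratio)
n(HCl) consumed by analyte = 0.04077 − 0.01203 = 0.02873 mol
From the 1:2 ratio, n(MgO) = 1/2 × 0.02873 = 0.01437 mol
mass of MgO = 0.01437 × 40.30 = 0.5790 g
% MgO = 0.5790 / 0.9262 × 100 = 62.51 %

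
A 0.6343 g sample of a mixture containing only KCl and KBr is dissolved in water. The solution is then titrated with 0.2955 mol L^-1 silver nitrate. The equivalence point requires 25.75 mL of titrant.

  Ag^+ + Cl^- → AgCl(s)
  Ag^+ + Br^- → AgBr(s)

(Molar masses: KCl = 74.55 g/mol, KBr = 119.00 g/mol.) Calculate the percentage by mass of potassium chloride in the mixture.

n(AgNO3) = 0.02575 × 0.2955 = 7.609 × 10^-3 mol
Let x = n(KCl), y = n(KBr).
Titrant: 1x + 1y = 7.609 × 10^-3;  mass: 74.55x + 119.00y = 0.6343
Solving, x = 6.101 × 10^-3 mol, y = 1.508 × 10^-3 mol
mass of KCl = 6.101 × 10^-3 × 74.55 = 0.4548 g
% KCl = 0.4548 / 0.6343 × 100 = 71.70 %

71.70 %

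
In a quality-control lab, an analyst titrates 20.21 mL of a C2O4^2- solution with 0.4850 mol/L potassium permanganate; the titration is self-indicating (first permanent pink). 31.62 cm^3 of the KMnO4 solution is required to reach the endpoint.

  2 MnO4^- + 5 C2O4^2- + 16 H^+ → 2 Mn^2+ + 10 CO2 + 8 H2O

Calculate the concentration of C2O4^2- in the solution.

n(KMnO4) = 0.03162 L × 0.4850 mol/L = 0.01534 mol
From the 5:2 mole ratio, n(C2O4^2-) = 5/2 × 0.01534 = 0.03834 mol
[C2O4^2-] = 0.03834 mol / 0.02021 L = 1.897 mol/L

1.897 mol/L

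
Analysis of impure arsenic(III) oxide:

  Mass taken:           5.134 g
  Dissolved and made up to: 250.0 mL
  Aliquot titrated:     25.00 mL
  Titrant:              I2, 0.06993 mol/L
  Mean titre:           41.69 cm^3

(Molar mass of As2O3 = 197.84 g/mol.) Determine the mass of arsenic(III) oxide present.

As2O3 + 2 I2 + 2 H2O → As2O5 + 4 HI
n(I2) per titration = 0.04169 × 0.06993 = 2.915 × 10^-3 mol
From the 1:2 ratio, n(As2O3) in each aliquot = 1/2 × 2.915 × 10^-3 = 1.458 × 10^-3 mol
n(As2O3) in the whole flask = 1.458 × 10^-3 × 250.0/25.00 = 0.01458 mol
mass of As2O3 = 0.01458 × 197.84 = 2.884 g

2.884 g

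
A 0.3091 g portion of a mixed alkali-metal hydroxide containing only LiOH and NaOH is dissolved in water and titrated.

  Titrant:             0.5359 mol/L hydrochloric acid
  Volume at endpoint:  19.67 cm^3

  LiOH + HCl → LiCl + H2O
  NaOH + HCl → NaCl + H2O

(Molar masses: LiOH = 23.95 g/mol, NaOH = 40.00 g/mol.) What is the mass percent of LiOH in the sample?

54.33 %

n(HCl) = 0.01967 × 0.5359 = 0.01054 mol
Let x = n(LiOH), y = n(NaOH).
Titrant: 1x + 1y = 0.01054;  mass: 23.95x + 40.00y = 0.3091
Solving, x = 7.012 × 10^-3 mol, y = 3.529 × 10^-3 mol
mass of LiOH = 7.012 × 10^-3 × 23.95 = 0.1679 g
% LiOH = 0.1679 / 0.3091 × 100 = 54.33 %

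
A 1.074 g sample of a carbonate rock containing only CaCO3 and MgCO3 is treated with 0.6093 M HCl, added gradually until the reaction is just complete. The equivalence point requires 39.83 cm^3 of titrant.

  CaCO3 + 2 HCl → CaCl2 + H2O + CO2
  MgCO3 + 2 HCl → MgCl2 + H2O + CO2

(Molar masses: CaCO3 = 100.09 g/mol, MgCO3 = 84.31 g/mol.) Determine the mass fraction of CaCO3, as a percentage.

n(HCl) = 0.03983 × 0.6093 = 0.02427 mol
Let x = n(CaCO3), y = n(MgCO3).
Titrant: 2x + 2y = 0.02427;  mass: 100.09x + 84.31y = 1.074
Solving, x = 3.230 × 10^-3 mol, y = 8.905 × 10^-3 mol
mass of CaCO3 = 3.230 × 10^-3 × 100.09 = 0.3233 g
% CaCO3 = 0.3233 / 1.074 × 100 = 30.10 %

30.10 %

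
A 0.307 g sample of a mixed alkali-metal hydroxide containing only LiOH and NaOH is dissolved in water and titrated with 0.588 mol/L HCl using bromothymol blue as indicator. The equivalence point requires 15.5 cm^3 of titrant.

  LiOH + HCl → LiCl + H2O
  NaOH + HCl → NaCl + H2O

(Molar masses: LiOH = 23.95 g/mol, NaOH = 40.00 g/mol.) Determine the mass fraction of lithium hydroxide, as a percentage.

28.0 %

n(HCl) = 0.0155 × 0.588 = 9.11 × 10^-3 mol
Let x = n(LiOH), y = n(NaOH).
Titrant: 1x + 1y = 9.11 × 10^-3;  mass: 23.95x + 40.00y = 0.307
Solving, x = 3.59 × 10^-3 mol, y = 5.53 × 10^-3 mol
mass of LiOH = 3.59 × 10^-3 × 23.95 = 0.0859 g
% LiOH = 0.0859 / 0.307 × 100 = 28.0 %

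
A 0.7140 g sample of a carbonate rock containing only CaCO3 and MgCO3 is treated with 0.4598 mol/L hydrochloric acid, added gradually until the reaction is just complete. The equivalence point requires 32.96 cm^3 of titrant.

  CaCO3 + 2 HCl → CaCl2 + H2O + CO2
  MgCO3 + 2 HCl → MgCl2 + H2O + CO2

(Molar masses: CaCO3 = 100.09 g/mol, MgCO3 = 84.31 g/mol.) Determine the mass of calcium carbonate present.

n(HCl) = 0.03296 × 0.4598 = 0.01516 mol
Let x = n(CaCO3), y = n(MgCO3).
Titrant: 2x + 2y = 0.01516;  mass: 100.09x + 84.31y = 0.7140
Solving, x = 4.762 × 10^-3 mol, y = 2.816 × 10^-3 mol
mass of CaCO3 = 4.762 × 10^-3 × 100.09 = 0.4766 g

0.4766 g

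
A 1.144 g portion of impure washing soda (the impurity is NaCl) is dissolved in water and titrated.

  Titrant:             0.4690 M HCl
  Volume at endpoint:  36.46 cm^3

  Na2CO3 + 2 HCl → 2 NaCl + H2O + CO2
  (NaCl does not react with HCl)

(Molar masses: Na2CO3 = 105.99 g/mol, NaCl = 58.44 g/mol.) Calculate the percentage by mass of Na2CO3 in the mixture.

79.21 %

n(HCl) = 0.03646 × 0.4690 = 0.01710 mol
Let x = n(Na2CO3), y = n(NaCl).
Titrant: 2x = 0.01710;  mass: 105.99x + 58.44y = 1.144
Solving, x = 8.550 × 10^-3 mol, y = 4.069 × 10^-3 mol
mass of Na2CO3 = 8.550 × 10^-3 × 105.99 = 0.9062 g
% Na2CO3 = 0.9062 / 1.144 × 100 = 79.21 %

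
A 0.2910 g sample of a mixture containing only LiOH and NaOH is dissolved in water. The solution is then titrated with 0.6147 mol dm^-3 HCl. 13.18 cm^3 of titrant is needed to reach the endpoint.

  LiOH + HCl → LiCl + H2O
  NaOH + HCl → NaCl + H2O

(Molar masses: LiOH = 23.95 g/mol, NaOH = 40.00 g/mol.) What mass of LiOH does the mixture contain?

n(HCl) = 0.01318 × 0.6147 = 8.102 × 10^-3 mol
Let x = n(LiOH), y = n(NaOH).
Titrant: 1x + 1y = 8.102 × 10^-3;  mass: 23.95x + 40.00y = 0.2910
Solving, x = 2.060 × 10^-3 mol, y = 6.041 × 10^-3 mol
mass of LiOH = 2.060 × 10^-3 × 23.95 = 0.04935 g

0.04935 g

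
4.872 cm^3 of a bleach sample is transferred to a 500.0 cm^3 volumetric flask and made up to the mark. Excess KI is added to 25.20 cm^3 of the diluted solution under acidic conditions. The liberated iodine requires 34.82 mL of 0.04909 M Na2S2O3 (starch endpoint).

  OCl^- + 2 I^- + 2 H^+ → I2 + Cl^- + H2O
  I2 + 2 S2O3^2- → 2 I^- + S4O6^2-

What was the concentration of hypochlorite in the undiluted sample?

n(S2O3^2-) = 0.03482 × 0.04909 = 1.709 × 10^-3 mol
n(I2) = n(S2O3^2-)/2 = 8.547 × 10^-4 mol
n(OCl^-) in the aliquot = 8.547 × 10^-4 mol (1:1 ratio)
[OCl^-]_dilute = 8.547 × 10^-4 / 0.02520 = 0.03391 mol/L
[OCl^-]_original = 0.03391 × 500.0/4.872 = 3.481 mol/L

3.481 M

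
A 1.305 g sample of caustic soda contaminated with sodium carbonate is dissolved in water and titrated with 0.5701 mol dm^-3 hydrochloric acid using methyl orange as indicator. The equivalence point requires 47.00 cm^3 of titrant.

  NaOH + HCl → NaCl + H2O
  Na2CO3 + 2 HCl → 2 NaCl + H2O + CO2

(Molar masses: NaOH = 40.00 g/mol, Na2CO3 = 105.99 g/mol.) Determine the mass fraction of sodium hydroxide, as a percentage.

n(HCl) = 0.04700 × 0.5701 = 0.02679 mol
Let x = n(NaOH), y = n(Na2CO3).
Titrant: 1x + 2y = 0.02679;  mass: 40.00x + 105.99y = 1.305
Solving, x = 8.848 × 10^-3 mol, y = 8.973 × 10^-3 mol
mass of NaOH = 8.848 × 10^-3 × 40.00 = 0.3539 g
% NaOH = 0.3539 / 1.305 × 100 = 27.12 %

27.12 %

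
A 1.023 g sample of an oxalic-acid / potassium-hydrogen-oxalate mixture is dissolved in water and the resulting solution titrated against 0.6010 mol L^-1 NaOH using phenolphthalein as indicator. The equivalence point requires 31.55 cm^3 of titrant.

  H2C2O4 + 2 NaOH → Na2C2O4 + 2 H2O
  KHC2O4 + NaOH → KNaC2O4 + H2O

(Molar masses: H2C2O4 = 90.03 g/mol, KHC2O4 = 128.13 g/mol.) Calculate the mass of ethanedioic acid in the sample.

0.7618 g

n(NaOH) = 0.03155 × 0.6010 = 0.01896 mol
Let x = n(H2C2O4), y = n(KHC2O4).
Titrant: 2x + 1y = 0.01896;  mass: 90.03x + 128.13y = 1.023
Solving, x = 8.461 × 10^-3 mol, y = 2.039 × 10^-3 mol
mass of H2C2O4 = 8.461 × 10^-3 × 90.03 = 0.7618 g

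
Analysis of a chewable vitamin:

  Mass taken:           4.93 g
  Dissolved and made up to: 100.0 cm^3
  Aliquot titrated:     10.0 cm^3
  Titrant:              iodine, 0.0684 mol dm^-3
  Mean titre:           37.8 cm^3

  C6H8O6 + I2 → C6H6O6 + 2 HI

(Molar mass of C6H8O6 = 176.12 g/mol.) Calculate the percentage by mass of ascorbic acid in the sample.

92.4 %

n(I2) per titration = 0.0378 × 0.0684 = 2.59 × 10^-3 mol
n(C6H8O6) in each aliquot = 2.59 × 10^-3 mol (1:1 ratio)
n(C6H8O6) in the whole flask = 2.59 × 10^-3 × 100.0/10.0 = 0.0259 mol
mass of C6H8O6 = 0.0259 × 176.12 = 4.55 g
% C6H8O6 = 4.55 / 4.93 × 100 = 92.4 %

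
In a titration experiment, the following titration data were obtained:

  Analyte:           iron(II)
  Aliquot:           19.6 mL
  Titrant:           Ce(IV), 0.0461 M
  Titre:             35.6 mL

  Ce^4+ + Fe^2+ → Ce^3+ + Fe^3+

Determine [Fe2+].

n(Ce4+) = 0.0356 L × 0.0461 mol/L = 1.64 × 10^-3 mol
n(Fe2+) = 1.64 × 10^-3 mol (1:1 mole ratio)
[Fe2+] = 1.64 × 10^-3 mol / 0.0196 L = 0.0837 mol/L

0.0837 M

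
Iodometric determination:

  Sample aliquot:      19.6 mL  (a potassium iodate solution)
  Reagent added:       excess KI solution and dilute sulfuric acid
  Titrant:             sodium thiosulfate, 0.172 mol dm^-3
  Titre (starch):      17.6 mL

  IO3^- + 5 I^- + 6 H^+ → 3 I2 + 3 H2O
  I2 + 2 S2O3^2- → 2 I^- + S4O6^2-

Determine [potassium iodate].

n(S2O3^2-) = 0.0176 × 0.172 = 3.03 × 10^-3 mol
n(I2) = n(S2O3^2-)/2 = 1.51 × 10^-3 mol
From the 1:3 ratio, n(IO3^-) in the aliquot = 1/3 × 1.51 × 10^-3 = 5.05 × 10^-4 mol
[IO3^-] = 5.05 × 10^-4 / 0.0196 = 0.0257 mol/L

0.0257 mol/L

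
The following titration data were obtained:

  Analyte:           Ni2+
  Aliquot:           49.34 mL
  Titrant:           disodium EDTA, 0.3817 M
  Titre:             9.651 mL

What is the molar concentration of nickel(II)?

Ni^2+ + EDTA^4- → [Ni(EDTA)]^2-
n(EDTA) = 0.009651 L × 0.3817 mol/L = 3.684 × 10^-3 mol
n(Ni2+) = 3.684 × 10^-3 mol (1:1 mole ratio)
[Ni2+] = 3.684 × 10^-3 mol / 0.04934 L = 0.07466 mol/L

0.07466 M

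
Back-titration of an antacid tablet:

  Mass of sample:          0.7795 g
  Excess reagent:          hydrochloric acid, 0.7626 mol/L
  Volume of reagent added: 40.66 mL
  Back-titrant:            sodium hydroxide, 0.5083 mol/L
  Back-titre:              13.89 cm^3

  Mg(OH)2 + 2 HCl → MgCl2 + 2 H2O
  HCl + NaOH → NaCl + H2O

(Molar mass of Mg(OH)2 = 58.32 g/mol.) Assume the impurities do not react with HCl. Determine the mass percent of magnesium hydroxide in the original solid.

89.58 %

n(HCl) added = 0.04066 × 0.7626 = 0.03101 mol
n(NaOH) used in back-titration = 0.01389 × 0.5083 = 7.060 × 10^-3 mol
n(HCl) left over = 7.060 × 10^-3 mol (1:1 ratio)
n(HCl) consumed by analyte = 0.03101 − 7.060 × 10^-3 = 0.02395 mol
From the 1:2 ratio, n(Mg(OH)2) = 1/2 × 0.02395 = 0.01197 mol
mass of Mg(OH)2 = 0.01197 × 58.32 = 0.6983 g
% Mg(OH)2 = 0.6983 / 0.7795 × 100 = 89.58 %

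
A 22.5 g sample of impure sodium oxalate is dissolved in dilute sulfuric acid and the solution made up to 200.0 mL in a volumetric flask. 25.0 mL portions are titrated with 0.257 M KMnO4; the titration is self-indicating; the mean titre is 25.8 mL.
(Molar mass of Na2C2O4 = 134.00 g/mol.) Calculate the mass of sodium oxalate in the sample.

17.8 g

2 MnO4^- + 5 C2O4^2- + 16 H^+ → 2 Mn^2+ + 10 CO2 + 8 H2O
n(KMnO4) per titration = 0.0258 × 0.257 = 6.63 × 10^-3 mol
From the 5:2 ratio, n(Na2C2O4) in each aliquot = 5/2 × 6.63 × 10^-3 = 0.0166 mol
n(Na2C2O4) in the whole flask = 0.0166 × 200.0/25.0 = 0.133 mol
mass of Na2C2O4 = 0.133 × 134.00 = 17.8 g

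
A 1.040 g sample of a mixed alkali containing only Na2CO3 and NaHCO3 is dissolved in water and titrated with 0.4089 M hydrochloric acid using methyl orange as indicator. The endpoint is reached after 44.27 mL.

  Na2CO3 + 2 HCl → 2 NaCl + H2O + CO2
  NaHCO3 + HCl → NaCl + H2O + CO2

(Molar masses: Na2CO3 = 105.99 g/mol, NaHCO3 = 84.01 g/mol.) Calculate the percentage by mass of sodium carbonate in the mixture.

n(HCl) = 0.04427 × 0.4089 = 0.01810 mol
Let x = n(Na2CO3), y = n(NaHCO3).
Titrant: 2x + 1y = 0.01810;  mass: 105.99x + 84.01y = 1.040
Solving, x = 7.750 × 10^-3 mol, y = 2.601 × 10^-3 mol
mass of Na2CO3 = 7.750 × 10^-3 × 105.99 = 0.8215 g
% Na2CO3 = 0.8215 / 1.040 × 100 = 78.99 %

78.99 %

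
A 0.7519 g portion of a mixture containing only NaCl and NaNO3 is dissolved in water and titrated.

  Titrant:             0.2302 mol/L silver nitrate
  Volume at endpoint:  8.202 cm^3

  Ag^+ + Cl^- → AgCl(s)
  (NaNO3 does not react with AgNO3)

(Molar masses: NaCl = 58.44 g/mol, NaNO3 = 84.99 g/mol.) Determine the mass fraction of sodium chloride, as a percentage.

14.67 %

n(AgNO3) = 0.008202 × 0.2302 = 1.888 × 10^-3 mol
Let x = n(NaCl), y = n(NaNO3).
Titrant: 1x = 1.888 × 10^-3;  mass: 58.44x + 84.99y = 0.7519
Solving, x = 1.888 × 10^-3 mol, y = 7.549 × 10^-3 mol
mass of NaCl = 1.888 × 10^-3 × 58.44 = 0.1103 g
% NaCl = 0.1103 / 0.7519 × 100 = 14.67 %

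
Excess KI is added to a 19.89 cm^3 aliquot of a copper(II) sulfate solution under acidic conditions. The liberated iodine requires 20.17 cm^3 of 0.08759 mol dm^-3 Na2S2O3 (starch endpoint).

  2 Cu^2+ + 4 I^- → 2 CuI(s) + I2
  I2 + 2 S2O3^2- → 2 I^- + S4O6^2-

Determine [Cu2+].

n(S2O3^2-) = 0.02017 × 0.08759 = 1.767 × 10^-3 mol
n(I2) = n(S2O3^2-)/2 = 8.833 × 10^-4 mol
From the 2:1 ratio, n(Cu2+) in the aliquot = 2/1 × 8.833 × 10^-4 = 1.767 × 10^-3 mol
[Cu2+] = 1.767 × 10^-3 / 0.01989 = 0.08882 mol/L

0.08882 mol/L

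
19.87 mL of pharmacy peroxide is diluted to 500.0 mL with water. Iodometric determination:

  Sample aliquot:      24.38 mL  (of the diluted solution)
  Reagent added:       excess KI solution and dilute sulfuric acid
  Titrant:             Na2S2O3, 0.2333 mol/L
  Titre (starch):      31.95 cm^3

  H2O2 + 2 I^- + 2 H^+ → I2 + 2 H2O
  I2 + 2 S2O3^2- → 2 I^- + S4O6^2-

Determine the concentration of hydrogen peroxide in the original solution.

3.847 mol/L

n(S2O3^2-) = 0.03195 × 0.2333 = 7.454 × 10^-3 mol
n(I2) = n(S2O3^2-)/2 = 3.727 × 10^-3 mol
n(H2O2) in the aliquot = 3.727 × 10^-3 mol (1:1 ratio)
[H2O2]_dilute = 3.727 × 10^-3 / 0.02438 = 0.1529 mol/L
[H2O2]_original = 0.1529 × 500.0/19.87 = 3.847 mol/L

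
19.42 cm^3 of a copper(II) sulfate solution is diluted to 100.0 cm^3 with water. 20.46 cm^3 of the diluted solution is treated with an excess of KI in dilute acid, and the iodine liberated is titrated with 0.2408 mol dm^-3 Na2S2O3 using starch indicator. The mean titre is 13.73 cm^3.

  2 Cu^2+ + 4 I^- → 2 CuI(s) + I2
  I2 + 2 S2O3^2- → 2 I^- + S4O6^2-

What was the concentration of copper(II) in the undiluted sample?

n(S2O3^2-) = 0.01373 × 0.2408 = 3.306 × 10^-3 mol
n(I2) = n(S2O3^2-)/2 = 1.653 × 10^-3 mol
From the 2:1 ratio, n(Cu2+) in the aliquot = 2/1 × 1.653 × 10^-3 = 3.306 × 10^-3 mol
[Cu2+]_dilute = 3.306 × 10^-3 / 0.02046 = 0.1616 mol/L
[Cu2+]_original = 0.1616 × 100.0/19.42 = 0.8321 mol/L

0.8321 mol/L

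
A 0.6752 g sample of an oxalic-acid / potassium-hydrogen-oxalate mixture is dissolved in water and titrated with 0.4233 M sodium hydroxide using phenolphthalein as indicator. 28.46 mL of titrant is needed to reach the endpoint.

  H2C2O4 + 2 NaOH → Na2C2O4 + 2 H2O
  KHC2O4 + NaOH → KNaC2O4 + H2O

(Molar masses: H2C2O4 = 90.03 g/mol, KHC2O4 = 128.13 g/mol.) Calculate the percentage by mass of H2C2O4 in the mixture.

69.66 %

n(NaOH) = 0.02846 × 0.4233 = 0.01205 mol
Let x = n(H2C2O4), y = n(KHC2O4).
Titrant: 2x + 1y = 0.01205;  mass: 90.03x + 128.13y = 0.6752
Solving, x = 5.224 × 10^-3 mol, y = 1.599 × 10^-3 mol
mass of H2C2O4 = 5.224 × 10^-3 × 90.03 = 0.4703 g
% H2C2O4 = 0.4703 / 0.6752 × 100 = 69.66 %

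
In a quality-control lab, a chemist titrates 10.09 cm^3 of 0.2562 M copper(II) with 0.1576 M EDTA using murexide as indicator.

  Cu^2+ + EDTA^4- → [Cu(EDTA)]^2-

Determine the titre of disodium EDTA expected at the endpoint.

16.40 mL

n(Cu2+) = 0.01009 L × 0.2562 mol/L = 2.585 × 10^-3 mol
n(EDTA) = 2.585 × 10^-3 mol (1:1 stoichiometry)
V(EDTA) = 2.585 × 10^-3 mol / 0.1576 mol/L = 0.01640 L = 16.40 mL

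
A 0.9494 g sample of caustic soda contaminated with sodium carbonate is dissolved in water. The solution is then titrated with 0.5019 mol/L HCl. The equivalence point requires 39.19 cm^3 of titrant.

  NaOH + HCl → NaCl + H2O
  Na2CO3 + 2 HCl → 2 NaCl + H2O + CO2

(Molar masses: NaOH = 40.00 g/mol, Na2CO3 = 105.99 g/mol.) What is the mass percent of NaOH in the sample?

n(HCl) = 0.03919 × 0.5019 = 0.01967 mol
Let x = n(NaOH), y = n(Na2CO3).
Titrant: 1x + 2y = 0.01967;  mass: 40.00x + 105.99y = 0.9494
Solving, x = 7.155 × 10^-3 mol, y = 6.257 × 10^-3 mol
mass of NaOH = 7.155 × 10^-3 × 40.00 = 0.2862 g
% NaOH = 0.2862 / 0.9494 × 100 = 30.15 %

30.15 %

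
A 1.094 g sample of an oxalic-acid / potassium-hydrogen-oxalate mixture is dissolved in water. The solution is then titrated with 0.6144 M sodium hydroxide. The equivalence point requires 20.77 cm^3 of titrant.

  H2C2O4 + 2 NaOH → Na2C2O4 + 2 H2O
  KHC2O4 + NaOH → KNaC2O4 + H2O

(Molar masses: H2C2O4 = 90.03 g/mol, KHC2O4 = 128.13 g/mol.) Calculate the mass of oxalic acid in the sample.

0.2930 g

n(NaOH) = 0.02077 × 0.6144 = 0.01276 mol
Let x = n(H2C2O4), y = n(KHC2O4).
Titrant: 2x + 1y = 0.01276;  mass: 90.03x + 128.13y = 1.094
Solving, x = 3.255 × 10^-3 mol, y = 6.251 × 10^-3 mol
mass of H2C2O4 = 3.255 × 10^-3 × 90.03 = 0.2930 g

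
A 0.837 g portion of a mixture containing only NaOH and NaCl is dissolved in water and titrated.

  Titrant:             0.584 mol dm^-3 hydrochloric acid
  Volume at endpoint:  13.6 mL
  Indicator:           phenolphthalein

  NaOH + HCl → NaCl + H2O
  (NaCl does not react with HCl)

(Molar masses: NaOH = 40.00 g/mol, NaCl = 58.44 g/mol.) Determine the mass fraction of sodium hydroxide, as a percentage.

n(HCl) = 0.0136 × 0.584 = 7.94 × 10^-3 mol
Let x = n(NaOH), y = n(NaCl).
Titrant: 1x = 7.94 × 10^-3;  mass: 40.00x + 58.44y = 0.837
Solving, x = 7.94 × 10^-3 mol, y = 8.89 × 10^-3 mol
mass of NaOH = 7.94 × 10^-3 × 40.00 = 0.318 g
% NaOH = 0.318 / 0.837 × 100 = 38.0 %

38.0 %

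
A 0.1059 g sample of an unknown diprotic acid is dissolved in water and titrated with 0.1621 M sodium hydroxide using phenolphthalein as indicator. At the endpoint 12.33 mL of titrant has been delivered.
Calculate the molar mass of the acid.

n(NaOH) = 0.01233 L × 0.1621 mol/L = 1.999 × 10^-3 mol
From the 1:2 ratio, n(H2A) = 1/2 × 1.999 × 10^-3 = 9.993 × 10^-4 mol
M = m / n = 0.1059 g / 9.993 × 10^-4 mol = 106.0 g/mol

106.0 g/mol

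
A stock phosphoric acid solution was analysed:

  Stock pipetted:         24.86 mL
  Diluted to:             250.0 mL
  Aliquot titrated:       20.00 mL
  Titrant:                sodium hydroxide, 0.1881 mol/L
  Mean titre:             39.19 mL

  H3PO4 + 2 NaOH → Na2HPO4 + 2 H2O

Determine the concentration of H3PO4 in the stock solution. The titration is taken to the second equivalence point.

n(NaOH) = 0.03919 × 0.1881 = 7.372 × 10^-3 mol
From the 1:2 ratio, n(H3PO4) in the aliquot = 1/2 × 7.372 × 10^-3 = 3.686 × 10^-3 mol
[H3PO4]_dilute = 3.686 × 10^-3 / 0.02000 = 0.1843 mol/L
Dilution factor = 250.0 / 24.86 = 10.06
[H3PO4]_stock = 0.1843 × 10.06 = 1.853 mol/L

1.853 mol/L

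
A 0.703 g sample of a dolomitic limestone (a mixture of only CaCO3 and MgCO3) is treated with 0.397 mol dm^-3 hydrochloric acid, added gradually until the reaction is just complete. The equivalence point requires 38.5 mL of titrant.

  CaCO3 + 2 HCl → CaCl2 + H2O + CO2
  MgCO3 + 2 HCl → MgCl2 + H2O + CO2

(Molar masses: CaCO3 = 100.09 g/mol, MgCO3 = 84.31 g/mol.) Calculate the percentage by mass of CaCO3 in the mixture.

n(HCl) = 0.0385 × 0.397 = 0.0153 mol
Let x = n(CaCO3), y = n(MgCO3).
Titrant: 2x + 2y = 0.0153;  mass: 100.09x + 84.31y = 0.703
Solving, x = 3.72 × 10^-3 mol, y = 3.92 × 10^-3 mol
mass of CaCO3 = 3.72 × 10^-3 × 100.09 = 0.372 g
% CaCO3 = 0.372 / 0.703 × 100 = 52.9 %

52.9 %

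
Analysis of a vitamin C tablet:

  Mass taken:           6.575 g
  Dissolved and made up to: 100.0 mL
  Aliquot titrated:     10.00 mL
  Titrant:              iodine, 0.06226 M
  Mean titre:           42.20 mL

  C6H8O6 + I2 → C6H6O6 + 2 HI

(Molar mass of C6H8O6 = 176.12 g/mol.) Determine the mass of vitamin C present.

n(I2) per titration = 0.04220 × 0.06226 = 2.627 × 10^-3 mol
n(C6H8O6) in each aliquot = 2.627 × 10^-3 mol (1:1 ratio)
n(C6H8O6) in the whole flask = 2.627 × 10^-3 × 100.0/10.00 = 0.02627 mol
mass of C6H8O6 = 0.02627 × 176.12 = 4.627 g

4.627 g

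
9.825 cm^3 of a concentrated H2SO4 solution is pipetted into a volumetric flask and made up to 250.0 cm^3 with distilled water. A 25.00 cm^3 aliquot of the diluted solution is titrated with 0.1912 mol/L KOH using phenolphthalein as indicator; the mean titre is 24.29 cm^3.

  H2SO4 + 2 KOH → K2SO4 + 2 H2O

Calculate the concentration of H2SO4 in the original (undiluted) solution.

2.363 mol/L

n(KOH) = 0.02429 × 0.1912 = 4.644 × 10^-3 mol
From the 1:2 ratio, n(H2SO4) in the aliquot = 1/2 × 4.644 × 10^-3 = 2.322 × 10^-3 mol
[H2SO4]_dilute = 2.322 × 10^-3 / 0.02500 = 0.09288 mol/L
Dilution factor = 250.0 / 9.825 = 25.45
[H2SO4]_stock = 0.09288 × 25.45 = 2.363 mol/L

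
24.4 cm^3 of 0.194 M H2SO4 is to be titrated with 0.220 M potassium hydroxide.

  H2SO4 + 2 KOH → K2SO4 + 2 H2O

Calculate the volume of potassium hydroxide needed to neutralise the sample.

43.0 mL

n(H2SO4) = 0.0244 L × 0.194 mol/L = 4.73 × 10^-3 mol
From the 2:1 stoichiometry, n(KOH) = 2/1 × 4.73 × 10^-3 = 9.47 × 10^-3 mol
V(KOH) = 9.47 × 10^-3 mol / 0.220 mol/L = 0.0430 L = 43.0 mL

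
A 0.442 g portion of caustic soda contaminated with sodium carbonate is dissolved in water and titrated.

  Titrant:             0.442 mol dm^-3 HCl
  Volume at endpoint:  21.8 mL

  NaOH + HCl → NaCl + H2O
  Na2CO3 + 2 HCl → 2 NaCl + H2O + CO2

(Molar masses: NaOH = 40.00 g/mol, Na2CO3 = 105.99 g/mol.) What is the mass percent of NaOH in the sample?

n(HCl) = 0.0218 × 0.442 = 9.64 × 10^-3 mol
Let x = n(NaOH), y = n(Na2CO3).
Titrant: 1x + 2y = 9.64 × 10^-3;  mass: 40.00x + 105.99y = 0.442
Solving, x = 5.28 × 10^-3 mol, y = 2.18 × 10^-3 mol
mass of NaOH = 5.28 × 10^-3 × 40.00 = 0.211 g
% NaOH = 0.211 / 0.442 × 100 = 47.8 %

47.8 %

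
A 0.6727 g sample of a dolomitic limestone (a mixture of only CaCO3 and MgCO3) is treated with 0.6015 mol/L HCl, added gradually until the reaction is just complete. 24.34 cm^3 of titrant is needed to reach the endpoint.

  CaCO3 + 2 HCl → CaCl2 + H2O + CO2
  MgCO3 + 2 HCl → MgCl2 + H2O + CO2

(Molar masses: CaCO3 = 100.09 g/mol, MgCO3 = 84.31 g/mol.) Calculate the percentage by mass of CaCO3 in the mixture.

n(HCl) = 0.02434 × 0.6015 = 0.01464 mol
Let x = n(CaCO3), y = n(MgCO3).
Titrant: 2x + 2y = 0.01464;  mass: 100.09x + 84.31y = 0.6727
Solving, x = 3.519 × 10^-3 mol, y = 3.801 × 10^-3 mol
mass of CaCO3 = 3.519 × 10^-3 × 100.09 = 0.3522 g
% CaCO3 = 0.3522 / 0.6727 × 100 = 52.36 %

52.36 %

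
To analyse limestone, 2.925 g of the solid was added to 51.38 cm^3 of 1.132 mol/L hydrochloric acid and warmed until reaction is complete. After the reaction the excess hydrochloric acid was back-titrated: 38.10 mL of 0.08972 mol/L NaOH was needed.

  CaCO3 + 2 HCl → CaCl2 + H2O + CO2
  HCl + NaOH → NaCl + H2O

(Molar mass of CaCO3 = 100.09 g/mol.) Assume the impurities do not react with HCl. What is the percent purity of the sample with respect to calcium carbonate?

93.66 %

n(HCl) added = 0.05138 × 1.132 = 0.05816 mol
n(NaOH) used in back-titration = 0.03810 × 0.08972 = 3.418 × 10^-3 mol
n(HCl) left over = 3.418 × 10^-3 mol (1:1 ratio)
n(HCl) consumed by analyte = 0.05816 − 3.418 × 10^-3 = 0.05474 mol
From the 1:2 ratio, n(CaCO3) = 1/2 × 0.05474 = 0.02737 mol
mass of CaCO3 = 0.02737 × 100.09 = 2.740 g
% CaCO3 = 2.740 / 2.925 × 100 = 93.66 %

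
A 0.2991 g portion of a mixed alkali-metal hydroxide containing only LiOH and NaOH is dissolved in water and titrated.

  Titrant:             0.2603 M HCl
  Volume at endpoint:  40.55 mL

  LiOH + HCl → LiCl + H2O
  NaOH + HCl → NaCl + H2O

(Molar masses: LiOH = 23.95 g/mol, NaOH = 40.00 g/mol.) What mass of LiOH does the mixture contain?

0.1837 g

n(HCl) = 0.04055 × 0.2603 = 0.01056 mol
Let x = n(LiOH), y = n(NaOH).
Titrant: 1x + 1y = 0.01056;  mass: 23.95x + 40.00y = 0.2991
Solving, x = 7.670 × 10^-3 mol, y = 2.885 × 10^-3 mol
mass of LiOH = 7.670 × 10^-3 × 23.95 = 0.1837 g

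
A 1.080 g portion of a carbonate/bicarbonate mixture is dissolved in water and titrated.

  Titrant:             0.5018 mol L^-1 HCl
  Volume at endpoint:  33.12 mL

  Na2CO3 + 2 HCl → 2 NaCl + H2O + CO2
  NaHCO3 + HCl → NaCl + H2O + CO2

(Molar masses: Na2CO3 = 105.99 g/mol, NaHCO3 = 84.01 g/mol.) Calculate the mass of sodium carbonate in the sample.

0.5403 g

n(HCl) = 0.03312 × 0.5018 = 0.01662 mol
Let x = n(Na2CO3), y = n(NaHCO3).
Titrant: 2x + 1y = 0.01662;  mass: 105.99x + 84.01y = 1.080
Solving, x = 5.098 × 10^-3 mol, y = 6.424 × 10^-3 mol
mass of Na2CO3 = 5.098 × 10^-3 × 105.99 = 0.5403 g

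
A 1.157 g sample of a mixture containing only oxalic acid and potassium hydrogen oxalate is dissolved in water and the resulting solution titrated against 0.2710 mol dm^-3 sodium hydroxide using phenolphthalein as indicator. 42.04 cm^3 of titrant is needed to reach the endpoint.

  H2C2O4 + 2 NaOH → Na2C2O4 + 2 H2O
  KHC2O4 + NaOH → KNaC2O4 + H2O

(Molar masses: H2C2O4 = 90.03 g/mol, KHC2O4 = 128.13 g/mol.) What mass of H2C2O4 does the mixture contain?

n(NaOH) = 0.04204 × 0.2710 = 0.01139 mol
Let x = n(H2C2O4), y = n(KHC2O4).
Titrant: 2x + 1y = 0.01139;  mass: 90.03x + 128.13y = 1.157
Solving, x = 1.821 × 10^-3 mol, y = 7.750 × 10^-3 mol
mass of H2C2O4 = 1.821 × 10^-3 × 90.03 = 0.1640 g

0.1640 g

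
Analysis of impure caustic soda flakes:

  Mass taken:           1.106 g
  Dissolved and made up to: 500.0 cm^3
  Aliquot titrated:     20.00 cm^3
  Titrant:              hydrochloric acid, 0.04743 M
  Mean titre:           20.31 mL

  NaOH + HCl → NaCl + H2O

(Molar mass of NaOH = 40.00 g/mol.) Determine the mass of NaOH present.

0.9633 g

n(HCl) per titration = 0.02031 × 0.04743 = 9.633 × 10^-4 mol
n(NaOH) in each aliquot = 9.633 × 10^-4 mol (1:1 ratio)
n(NaOH) in the whole flask = 9.633 × 10^-4 × 500.0/20.00 = 0.02408 mol
mass of NaOH = 0.02408 × 40.00 = 0.9633 g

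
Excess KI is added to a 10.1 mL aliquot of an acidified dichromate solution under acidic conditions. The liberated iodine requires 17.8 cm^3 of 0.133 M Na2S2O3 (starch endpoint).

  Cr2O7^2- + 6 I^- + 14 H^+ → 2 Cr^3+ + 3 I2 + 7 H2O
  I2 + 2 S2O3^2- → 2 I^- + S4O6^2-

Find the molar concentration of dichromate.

n(S2O3^2-) = 0.0178 × 0.133 = 2.37 × 10^-3 mol
n(I2) = n(S2O3^2-)/2 = 1.18 × 10^-3 mol
From the 1:3 ratio, n(Cr2O7^2-) in the aliquot = 1/3 × 1.18 × 10^-3 = 3.95 × 10^-4 mol
[Cr2O7^2-] = 3.95 × 10^-4 / 0.0101 = 0.0391 mol/L

0.0391 M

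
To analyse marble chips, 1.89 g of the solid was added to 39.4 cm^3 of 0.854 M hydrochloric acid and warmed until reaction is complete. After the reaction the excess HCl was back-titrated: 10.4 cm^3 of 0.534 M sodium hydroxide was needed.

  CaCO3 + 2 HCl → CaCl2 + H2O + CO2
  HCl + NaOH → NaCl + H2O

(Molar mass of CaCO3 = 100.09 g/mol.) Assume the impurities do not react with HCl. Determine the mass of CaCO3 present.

1.41 g

n(HCl) added = 0.0394 × 0.854 = 0.0336 mol
n(NaOH) used in back-titration = 0.0104 × 0.534 = 5.55 × 10^-3 mol
n(HCl) left over = 5.55 × 10^-3 mol (1:1 ratio)
n(HCl) consumed by analyte = 0.0336 − 5.55 × 10^-3 = 0.0281 mol
From the 1:2 ratio, n(CaCO3) = 1/2 × 0.0281 = 0.0140 mol
mass of CaCO3 = 0.0140 × 100.09 = 1.41 g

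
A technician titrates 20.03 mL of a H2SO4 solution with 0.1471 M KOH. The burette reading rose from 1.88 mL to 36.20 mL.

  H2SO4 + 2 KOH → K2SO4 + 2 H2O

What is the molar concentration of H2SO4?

0.1260 M

n(KOH) = 0.03432 L × 0.1471 mol/L = 5.048 × 10^-3 mol
From the 1:2 mole ratio, n(H2SO4) = 1/2 × 5.048 × 10^-3 = 2.524 × 10^-3 mol
[H2SO4] = 2.524 × 10^-3 mol / 0.02003 L = 0.1260 mol/L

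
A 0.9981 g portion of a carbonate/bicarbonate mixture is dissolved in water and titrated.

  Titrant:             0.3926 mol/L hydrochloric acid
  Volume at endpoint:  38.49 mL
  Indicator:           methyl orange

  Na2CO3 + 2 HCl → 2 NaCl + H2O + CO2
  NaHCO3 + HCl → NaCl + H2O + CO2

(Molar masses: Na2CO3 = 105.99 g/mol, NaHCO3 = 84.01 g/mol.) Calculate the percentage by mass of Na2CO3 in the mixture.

46.46 %

n(HCl) = 0.03849 × 0.3926 = 0.01511 mol
Let x = n(Na2CO3), y = n(NaHCO3).
Titrant: 2x + 1y = 0.01511;  mass: 105.99x + 84.01y = 0.9981
Solving, x = 4.375 × 10^-3 mol, y = 6.361 × 10^-3 mol
mass of Na2CO3 = 4.375 × 10^-3 × 105.99 = 0.4637 g
% Na2CO3 = 0.4637 / 0.9981 × 100 = 46.46 %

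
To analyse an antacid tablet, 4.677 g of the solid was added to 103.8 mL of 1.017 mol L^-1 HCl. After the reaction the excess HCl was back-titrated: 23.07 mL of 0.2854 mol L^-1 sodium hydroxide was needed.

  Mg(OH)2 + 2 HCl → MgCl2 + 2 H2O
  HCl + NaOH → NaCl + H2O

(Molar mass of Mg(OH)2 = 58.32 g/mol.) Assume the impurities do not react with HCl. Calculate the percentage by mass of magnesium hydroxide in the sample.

n(HCl) added = 0.1038 × 1.017 = 0.1056 mol
n(NaOH) used in back-titration = 0.02307 × 0.2854 = 6.584 × 10^-3 mol
n(HCl) left over = 6.584 × 10^-3 mol (1:1 ratio)
n(HCl) consumed by analyte = 0.1056 − 6.584 × 10^-3 = 0.09898 mol
From the 1:2 ratio, n(Mg(OH)2) = 1/2 × 0.09898 = 0.04949 mol
mass of Mg(OH)2 = 0.04949 × 58.32 = 2.886 g
% Mg(OH)2 = 2.886 / 4.677 × 100 = 61.71 %

61.71 %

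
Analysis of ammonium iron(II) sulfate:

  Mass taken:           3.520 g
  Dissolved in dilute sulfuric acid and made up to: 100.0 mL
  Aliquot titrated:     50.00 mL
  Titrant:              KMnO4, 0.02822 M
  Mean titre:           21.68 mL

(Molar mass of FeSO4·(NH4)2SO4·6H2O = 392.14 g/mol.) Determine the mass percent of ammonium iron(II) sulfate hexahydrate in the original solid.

68.16 %

MnO4^- + 5 Fe^2+ + 8 H^+ → Mn^2+ + 5 Fe^3+ + 4 H2O
n(KMnO4) per titration = 0.02168 × 0.02822 = 6.118 × 10^-4 mol
From the 5:1 ratio, n(FeSO4·(NH4)2SO4·6H2O) in each aliquot = 5/1 × 6.118 × 10^-4 = 3.059 × 10^-3 mol
n(FeSO4·(NH4)2SO4·6H2O) in the whole flask = 3.059 × 10^-3 × 100.0/50.00 = 6.118 × 10^-3 mol
mass of FeSO4·(NH4)2SO4·6H2O = 6.118 × 10^-3 × 392.14 = 2.399 g
% FeSO4·(NH4)2SO4·6H2O = 2.399 / 3.520 × 100 = 68.16 %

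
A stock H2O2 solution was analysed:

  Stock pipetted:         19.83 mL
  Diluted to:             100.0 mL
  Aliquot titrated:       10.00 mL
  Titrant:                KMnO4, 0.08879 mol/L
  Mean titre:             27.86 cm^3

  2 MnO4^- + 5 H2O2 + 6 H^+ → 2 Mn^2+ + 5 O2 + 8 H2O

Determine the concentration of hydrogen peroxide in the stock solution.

n(KMnO4) = 0.02786 × 0.08879 = 2.474 × 10^-3 mol
From the 5:2 ratio, n(H2O2) in the aliquot = 5/2 × 2.474 × 10^-3 = 6.184 × 10^-3 mol
[H2O2]_dilute = 6.184 × 10^-3 / 0.01000 = 0.6184 mol/L
Dilution factor = 100.0 / 19.83 = 5.043
[H2O2]_stock = 0.6184 × 5.043 = 3.119 mol/L

3.119 mol/L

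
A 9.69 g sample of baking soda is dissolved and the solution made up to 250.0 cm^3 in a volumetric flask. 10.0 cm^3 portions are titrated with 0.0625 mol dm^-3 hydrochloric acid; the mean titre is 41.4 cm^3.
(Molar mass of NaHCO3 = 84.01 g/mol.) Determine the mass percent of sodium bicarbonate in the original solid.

NaHCO3 + HCl → NaCl + H2O + CO2
n(HCl) per titration = 0.0414 × 0.0625 = 2.59 × 10^-3 mol
n(NaHCO3) in each aliquot = 2.59 × 10^-3 mol (1:1 ratio)
n(NaHCO3) in the whole flask = 2.59 × 10^-3 × 250.0/10.0 = 0.0647 mol
mass of NaHCO3 = 0.0647 × 84.01 = 5.43 g
% NaHCO3 = 5.43 / 9.69 × 100 = 56.1 %

56.1 %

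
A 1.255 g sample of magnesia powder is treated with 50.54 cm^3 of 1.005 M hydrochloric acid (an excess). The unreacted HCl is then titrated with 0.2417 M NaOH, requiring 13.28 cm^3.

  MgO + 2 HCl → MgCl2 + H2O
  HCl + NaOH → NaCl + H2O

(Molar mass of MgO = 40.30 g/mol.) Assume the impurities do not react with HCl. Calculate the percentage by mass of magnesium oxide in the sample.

76.40 %

n(HCl) added = 0.05054 × 1.005 = 0.05079 mol
n(NaOH) used in back-titration = 0.01328 × 0.2417 = 3.210 × 10^-3 mol
n(HCl) left over = 3.210 × 10^-3 mol (1:1 ratio)
n(HCl) consumed by analyte = 0.05079 − 3.210 × 10^-3 = 0.04758 mol
From the 1:2 ratio, n(MgO) = 1/2 × 0.04758 = 0.02379 mol
mass of MgO = 0.02379 × 40.30 = 0.9588 g
% MgO = 0.9588 / 1.255 × 100 = 76.40 %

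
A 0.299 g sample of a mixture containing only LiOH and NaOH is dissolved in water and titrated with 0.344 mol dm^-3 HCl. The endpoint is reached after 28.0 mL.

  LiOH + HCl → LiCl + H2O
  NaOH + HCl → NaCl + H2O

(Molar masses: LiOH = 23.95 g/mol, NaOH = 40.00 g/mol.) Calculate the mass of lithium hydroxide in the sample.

0.129 g

n(HCl) = 0.0280 × 0.344 = 9.63 × 10^-3 mol
Let x = n(LiOH), y = n(NaOH).
Titrant: 1x + 1y = 9.63 × 10^-3;  mass: 23.95x + 40.00y = 0.299
Solving, x = 5.38 × 10^-3 mol, y = 4.26 × 10^-3 mol
mass of LiOH = 5.38 × 10^-3 × 23.95 = 0.129 g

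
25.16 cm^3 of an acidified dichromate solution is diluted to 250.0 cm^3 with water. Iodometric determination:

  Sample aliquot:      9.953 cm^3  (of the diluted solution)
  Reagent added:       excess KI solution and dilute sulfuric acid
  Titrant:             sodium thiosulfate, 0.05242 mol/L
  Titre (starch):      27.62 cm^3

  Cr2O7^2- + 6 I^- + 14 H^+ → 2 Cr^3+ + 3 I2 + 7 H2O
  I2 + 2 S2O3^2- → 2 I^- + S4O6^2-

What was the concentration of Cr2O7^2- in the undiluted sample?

n(S2O3^2-) = 0.02762 × 0.05242 = 1.448 × 10^-3 mol
n(I2) = n(S2O3^2-)/2 = 7.239 × 10^-4 mol
From the 1:3 ratio, n(Cr2O7^2-) in the aliquot = 1/3 × 7.239 × 10^-4 = 2.413 × 10^-4 mol
[Cr2O7^2-]_dilute = 2.413 × 10^-4 / 0.009953 = 0.02424 mol/L
[Cr2O7^2-]_original = 0.02424 × 250.0/25.16 = 0.2409 mol/L

0.2409 mol/L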